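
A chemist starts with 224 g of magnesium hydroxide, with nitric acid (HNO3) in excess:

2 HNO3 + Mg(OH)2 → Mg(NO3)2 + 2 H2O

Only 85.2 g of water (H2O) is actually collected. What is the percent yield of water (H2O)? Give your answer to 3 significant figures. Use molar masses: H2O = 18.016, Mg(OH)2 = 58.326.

n(Mg(OH)2) = 224.0 g / 58.326 g/mol = 3.840 mol.
From the equation the Mg(OH)2:H2O mole ratio is 1:2, so n(H2O) = 3.840 × 2/1 = 7.681 mol.
Mass of H2O = 7.681 mol × 18.016 g/mol = 138.4 g.
This is the theoretical yield. Percent yield = 85.2 g / 138.4 g × 100% = 61.57%.

61.6 %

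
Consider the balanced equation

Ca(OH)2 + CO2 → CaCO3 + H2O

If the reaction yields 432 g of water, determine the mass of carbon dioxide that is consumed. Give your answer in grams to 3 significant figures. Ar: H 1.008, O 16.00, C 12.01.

M(H2O) = 2(1.008) + 16.00 = 18.016 g/mol.
M(CO2) = 12.01 + 2(16.00) = 44.01 g/mol.
n(H2O) = 432.0 g / 18.016 g/mol = 23.98 mol.
From the equation the H2O:CO2 mole ratio is 1:1, so n(CO2) = 23.98 × 1/1 = 23.98 mol.
Mass of CO2 = 23.98 mol × 44.01 g/mol = 1055 g.

1060 g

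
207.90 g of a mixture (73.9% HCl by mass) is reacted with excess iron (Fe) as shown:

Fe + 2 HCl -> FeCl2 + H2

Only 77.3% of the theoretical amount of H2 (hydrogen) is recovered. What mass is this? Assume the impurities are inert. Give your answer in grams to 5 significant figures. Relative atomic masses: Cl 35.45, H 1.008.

Pure HCl available = 207.90 g × 0.739 = 153.638 g.
M(HCl) = 1.008 + 35.45 = 36.458 g/mol.
M(H2) = 2(1.008) = 2.016 g/mol.
n(HCl) = 153.638 g / 36.458 g/mol = 4.21411 mol.
From the equation the HCl:H2 mole ratio is 2:1, so n(H2) = 4.21411 × 1/2 = 2.10706 mol.
Mass of H2 = 2.10706 mol × 2.016 g/mol = 4.24783 g.
Actual mass collected = 4.24783 g × 0.773 = 3.28357 g.

3.2836 g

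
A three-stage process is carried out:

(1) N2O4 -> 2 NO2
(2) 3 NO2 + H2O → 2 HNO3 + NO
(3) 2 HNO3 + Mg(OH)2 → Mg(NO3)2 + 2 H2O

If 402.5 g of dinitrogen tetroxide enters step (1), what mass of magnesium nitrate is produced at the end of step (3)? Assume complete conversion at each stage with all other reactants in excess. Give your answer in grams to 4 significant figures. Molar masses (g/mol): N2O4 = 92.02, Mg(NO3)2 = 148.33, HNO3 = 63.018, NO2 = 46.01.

n(N2O4) = 402.5 / 92.02 = 4.3740 mol.
Reaction (1): N2O4→NO2 ratio 1:2 ⇒ n(NO2) = 8.7481 mol.
Reaction (2): NO2→HNO3 ratio 3:2 ⇒ n(HNO3) = 5.8321 mol.
Reaction (3): HNO3→Mg(NO3)2 ratio 2:1 ⇒ n(Mg(NO3)2) = 2.9160 mol.
Mass of Mg(NO3)2 = 2.9160 × 148.33 = 432.54 g.

432.5 g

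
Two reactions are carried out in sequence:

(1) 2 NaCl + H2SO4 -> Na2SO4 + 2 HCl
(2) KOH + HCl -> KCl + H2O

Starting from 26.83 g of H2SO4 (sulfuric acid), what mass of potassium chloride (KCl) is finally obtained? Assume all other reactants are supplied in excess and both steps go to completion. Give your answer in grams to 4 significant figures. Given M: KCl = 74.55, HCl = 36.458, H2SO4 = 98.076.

40.79 g

n(H2SO4) = 26.830 / 98.076 = 0.27356 mol.
Step 1 gives a 1:2 ratio of H2SO4 to HCl, so n(HCl) = 0.54713 mol.
In step 2 the HCl:KCl ratio is 1:1, so n(KCl) = 0.54713 mol.
Mass of KCl = 0.54713 × 74.55 = 40.788 g.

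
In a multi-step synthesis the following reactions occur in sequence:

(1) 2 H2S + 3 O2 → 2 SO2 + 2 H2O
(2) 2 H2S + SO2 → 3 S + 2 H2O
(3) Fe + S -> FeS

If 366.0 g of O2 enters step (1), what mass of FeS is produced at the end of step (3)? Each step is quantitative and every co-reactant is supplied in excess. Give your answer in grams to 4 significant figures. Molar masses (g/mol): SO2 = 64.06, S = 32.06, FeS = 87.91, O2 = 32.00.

n(O2) = 366.0 / 32.00 = 11.438 mol.
Reaction (1): O2→SO2 ratio 3:2 ⇒ n(SO2) = 7.6250 mol.
Reaction (2): SO2→S ratio 1:3 ⇒ n(S) = 22.875 mol.
Reaction (3): S→FeS ratio 1:1 ⇒ n(FeS) = 22.875 mol.
Mass of FeS = 22.875 × 87.91 = 2010.9 g.

2011 g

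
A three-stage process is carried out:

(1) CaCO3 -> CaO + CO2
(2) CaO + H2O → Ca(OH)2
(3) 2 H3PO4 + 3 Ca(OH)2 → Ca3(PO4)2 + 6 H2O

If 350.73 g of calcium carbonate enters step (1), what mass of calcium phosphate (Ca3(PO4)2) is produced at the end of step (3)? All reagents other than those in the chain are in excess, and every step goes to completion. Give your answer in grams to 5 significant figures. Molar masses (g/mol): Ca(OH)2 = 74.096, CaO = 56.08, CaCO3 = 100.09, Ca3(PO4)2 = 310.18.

n(CaCO3) = 350.73 / 100.09 = 3.50415 mol.
Reaction (1): CaCO3→CaO ratio 1:1 ⇒ n(CaO) = 3.50415 mol.
Reaction (2): CaO→Ca(OH)2 ratio 1:1 ⇒ n(Ca(OH)2) = 3.50415 mol.
Reaction (3): Ca(OH)2→Ca3(PO4)2 ratio 3:1 ⇒ n(Ca3(PO4)2) = 1.16805 mol.
Mass of Ca3(PO4)2 = 1.16805 × 310.18 = 362.305 g.

362.31 g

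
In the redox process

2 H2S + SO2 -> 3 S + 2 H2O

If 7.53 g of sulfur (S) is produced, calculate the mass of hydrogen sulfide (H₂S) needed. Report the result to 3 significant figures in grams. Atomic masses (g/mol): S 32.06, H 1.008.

5.34 g

M(S) = 32.06 g/mol.
M(H2S) = 2(1.008) + 32.06 = 34.076 g/mol.
n(S) = 7.530 g / 32.06 g/mol = 0.2349 mol.
From the equation the S:H2S mole ratio is 3:2, so n(H2S) = 0.2349 × 2/3 = 0.1566 mol.
Mass of H2S = 0.1566 mol × 34.076 g/mol = 5.336 g.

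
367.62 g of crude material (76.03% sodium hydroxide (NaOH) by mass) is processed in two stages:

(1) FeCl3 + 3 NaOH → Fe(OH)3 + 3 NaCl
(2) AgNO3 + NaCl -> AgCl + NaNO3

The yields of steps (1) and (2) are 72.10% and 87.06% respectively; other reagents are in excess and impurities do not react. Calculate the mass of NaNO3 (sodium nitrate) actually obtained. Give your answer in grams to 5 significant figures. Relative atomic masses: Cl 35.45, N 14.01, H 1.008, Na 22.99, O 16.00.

Pure NaOH = 367.62 × 0.7603 = 279.501 g.
M(NaOH) = 22.99 + 16.00 + 1.008 = 39.998 g/mol.
M(NaNO3) = 22.99 + 14.01 + 3(16.00) = 85.00 g/mol.
n(NaOH) = 279.501 / 39.998 = 6.98789 mol.
Step 1 (NaOH:NaCl = 3:3): theoretical n(NaCl) = 6.98789 mol; at 72.10% yield, n(NaCl) = 5.03827 mol.
Step 2 (NaCl:NaNO3 = 1:1): theoretical n(NaNO3) = 5.03827 mol, so theoretical mass = 5.03827 × 85.00 = 428.253 g.
At 87.06% yield, actual mass of NaNO3 = 428.253 × 0.8706 = 372.837 g.

372.84 g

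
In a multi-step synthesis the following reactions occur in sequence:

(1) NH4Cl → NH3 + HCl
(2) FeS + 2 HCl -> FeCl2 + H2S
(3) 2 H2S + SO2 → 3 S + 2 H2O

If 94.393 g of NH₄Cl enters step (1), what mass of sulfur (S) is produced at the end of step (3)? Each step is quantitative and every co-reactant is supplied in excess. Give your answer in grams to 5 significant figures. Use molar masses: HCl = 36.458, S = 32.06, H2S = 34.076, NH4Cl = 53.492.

42.430 g

n(NH4Cl) = 94.393 / 53.492 = 1.76462 mol.
Reaction (1): NH4Cl→HCl ratio 1:1 ⇒ n(HCl) = 1.76462 mol.
Reaction (2): HCl→H2S ratio 2:1 ⇒ n(H2S) = 0.882310 mol.
Reaction (3): H2S→S ratio 2:3 ⇒ n(S) = 1.32346 mol.
Mass of S = 1.32346 × 32.06 = 42.4303 g.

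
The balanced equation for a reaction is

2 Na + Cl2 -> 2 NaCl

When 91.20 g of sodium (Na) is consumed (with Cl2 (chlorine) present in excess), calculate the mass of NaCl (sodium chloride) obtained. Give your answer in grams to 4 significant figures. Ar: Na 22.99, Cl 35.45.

M(Na) = 22.99 g/mol.
M(NaCl) = 22.99 + 35.45 = 58.44 g/mol.
n(Na) = 91.200 g / 22.99 g/mol = 3.9669 mol.
From the equation the Na:NaCl mole ratio is 2:2, so n(NaCl) = 3.9669 × 2/2 = 3.9669 mol.
Mass of NaCl = 3.9669 mol × 58.44 g/mol = 231.83 g.

231.8 g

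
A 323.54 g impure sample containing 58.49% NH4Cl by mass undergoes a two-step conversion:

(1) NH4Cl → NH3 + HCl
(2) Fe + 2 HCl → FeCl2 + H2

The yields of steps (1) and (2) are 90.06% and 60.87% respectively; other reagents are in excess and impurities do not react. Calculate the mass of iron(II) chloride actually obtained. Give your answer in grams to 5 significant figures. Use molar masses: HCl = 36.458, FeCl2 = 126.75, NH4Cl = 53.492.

122.91 g

Pure NH4Cl = 323.54 × 0.5849 = 189.239 g.
n(NH4Cl) = 189.239 / 53.492 = 3.53770 mol.
Step 1 (NH4Cl:HCl = 1:1): theoretical n(HCl) = 3.53770 mol; at 90.06% yield, n(HCl) = 3.18605 mol.
Step 2 (HCl:FeCl2 = 2:1): theoretical n(FeCl2) = 1.59303 mol, so theoretical mass = 1.59303 × 126.75 = 201.916 g.
At 60.87% yield, actual mass of FeCl2 = 201.916 × 0.6087 = 122.906 g.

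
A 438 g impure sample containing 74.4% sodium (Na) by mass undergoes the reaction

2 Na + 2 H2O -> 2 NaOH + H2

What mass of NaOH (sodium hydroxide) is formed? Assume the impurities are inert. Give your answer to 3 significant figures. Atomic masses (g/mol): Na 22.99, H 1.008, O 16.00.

567 g

Mass of pure Na = 438 g × 0.744 = 325.9 g.
M(Na) = 22.99 g/mol.
M(NaOH) = 22.99 + 16.00 + 1.008 = 39.998 g/mol.
n(Na) = 325.9 g / 22.99 g/mol = 14.17 mol.
From the equation the Na:NaOH mole ratio is 2:2, so n(NaOH) = 14.17 × 2/2 = 14.17 mol.
Mass of NaOH = 14.17 mol × 39.998 g/mol = 567.0 g.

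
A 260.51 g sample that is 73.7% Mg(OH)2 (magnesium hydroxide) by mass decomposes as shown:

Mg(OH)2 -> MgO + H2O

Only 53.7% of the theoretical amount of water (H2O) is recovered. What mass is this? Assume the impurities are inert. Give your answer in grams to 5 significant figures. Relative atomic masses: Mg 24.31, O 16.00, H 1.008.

Pure Mg(OH)2 available = 260.51 g × 0.737 = 191.996 g.
M(Mg(OH)2) = 24.31 + 2(16.00) + 2(1.008) = 58.326 g/mol.
M(H2O) = 2(1.008) + 16.00 = 18.016 g/mol.
n(Mg(OH)2) = 191.996 g / 58.326 g/mol = 3.29177 mol.
From the equation the Mg(OH)2:H2O mole ratio is 1:1, so n(H2O) = 3.29177 × 1/1 = 3.29177 mol.
Mass of H2O = 3.29177 mol × 18.016 g/mol = 59.3046 g.
Actual mass collected = 59.3046 g × 0.537 = 31.8465 g.

31.847 g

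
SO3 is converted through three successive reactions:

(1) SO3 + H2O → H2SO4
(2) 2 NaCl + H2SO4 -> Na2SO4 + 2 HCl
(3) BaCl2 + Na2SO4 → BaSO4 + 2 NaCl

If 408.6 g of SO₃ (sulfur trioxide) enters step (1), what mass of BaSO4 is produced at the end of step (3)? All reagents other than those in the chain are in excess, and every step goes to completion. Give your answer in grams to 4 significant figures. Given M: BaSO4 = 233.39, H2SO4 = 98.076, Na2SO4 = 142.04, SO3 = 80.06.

n(SO3) = 408.6 / 80.06 = 5.1037 mol.
Reaction (1): SO3→H2SO4 ratio 1:1 ⇒ n(H2SO4) = 5.1037 mol.
Reaction (2): H2SO4→Na2SO4 ratio 1:1 ⇒ n(Na2SO4) = 5.1037 mol.
Reaction (3): Na2SO4→BaSO4 ratio 1:1 ⇒ n(BaSO4) = 5.1037 mol.
Mass of BaSO4 = 5.1037 × 233.39 = 1191.1 g.

1191 g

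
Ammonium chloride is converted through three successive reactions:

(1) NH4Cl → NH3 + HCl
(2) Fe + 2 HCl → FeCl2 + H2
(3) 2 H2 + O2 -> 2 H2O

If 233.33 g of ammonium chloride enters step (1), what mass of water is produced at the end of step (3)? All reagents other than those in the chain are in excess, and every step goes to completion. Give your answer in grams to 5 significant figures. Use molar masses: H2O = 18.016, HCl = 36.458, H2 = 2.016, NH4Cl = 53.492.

39.293 g

n(NH4Cl) = 233.33 / 53.492 = 4.36196 mol.
Reaction (1): NH4Cl→HCl ratio 1:1 ⇒ n(HCl) = 4.36196 mol.
Reaction (2): HCl→H2 ratio 2:1 ⇒ n(H2) = 2.18098 mol.
Reaction (3): H2→H2O ratio 2:2 ⇒ n(H2O) = 2.18098 mol.
Mass of H2O = 2.18098 × 18.016 = 39.2925 g.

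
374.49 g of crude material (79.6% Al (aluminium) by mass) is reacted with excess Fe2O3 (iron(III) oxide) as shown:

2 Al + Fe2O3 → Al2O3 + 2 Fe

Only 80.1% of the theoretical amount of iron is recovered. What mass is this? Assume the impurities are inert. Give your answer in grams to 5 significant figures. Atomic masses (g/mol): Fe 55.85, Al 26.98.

494.27 g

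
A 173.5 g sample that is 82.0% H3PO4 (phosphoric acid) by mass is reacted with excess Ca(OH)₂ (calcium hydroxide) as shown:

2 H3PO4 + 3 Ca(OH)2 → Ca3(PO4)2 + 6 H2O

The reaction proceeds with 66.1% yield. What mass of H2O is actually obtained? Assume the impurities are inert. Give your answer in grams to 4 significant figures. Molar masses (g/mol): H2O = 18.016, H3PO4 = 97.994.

51.87 g

Pure H3PO4 available = 173.5 g × 0.820 = 142.27 g.
n(H3PO4) = 142.27 g / 97.994 g/mol = 1.4518 mol.
From the equation the H3PO4:H2O mole ratio is 2:6, so n(H2O) = 1.4518 × 6/2 = 4.3555 mol.
Mass of H2O = 4.3555 mol × 18.016 g/mol = 78.468 g.
Actual mass collected = 78.468 g × 0.661 = 51.867 g.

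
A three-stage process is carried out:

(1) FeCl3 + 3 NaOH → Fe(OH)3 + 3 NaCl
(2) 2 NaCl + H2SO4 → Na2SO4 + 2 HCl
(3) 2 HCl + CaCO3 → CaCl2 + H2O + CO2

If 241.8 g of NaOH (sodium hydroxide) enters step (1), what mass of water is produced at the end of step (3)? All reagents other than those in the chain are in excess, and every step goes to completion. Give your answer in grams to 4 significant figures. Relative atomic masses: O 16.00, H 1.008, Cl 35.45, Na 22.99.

M(NaOH) = 22.99 + 16.00 + 1.008 = 39.998 g/mol.
M(H2O) = 2(1.008) + 16.00 = 18.016 g/mol.
n(NaOH) = 241.8 / 39.998 = 6.0453 mol.
Reaction (1): NaOH→NaCl ratio 3:3 ⇒ n(NaCl) = 6.0453 mol.
Reaction (2): NaCl→HCl ratio 2:2 ⇒ n(HCl) = 6.0453 mol.
Reaction (3): HCl→H2O ratio 2:1 ⇒ n(H2O) = 3.0227 mol.
Mass of H2O = 3.0227 × 18.016 = 54.456 g.

54.46 g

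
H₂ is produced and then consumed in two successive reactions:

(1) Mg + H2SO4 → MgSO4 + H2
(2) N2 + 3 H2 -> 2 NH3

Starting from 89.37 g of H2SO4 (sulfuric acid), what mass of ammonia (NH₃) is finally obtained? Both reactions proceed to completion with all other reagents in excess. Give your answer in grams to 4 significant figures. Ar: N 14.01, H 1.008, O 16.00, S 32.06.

10.35 g

M(H2SO4) = 2(1.008) + 32.06 + 4(16.00) = 98.076 g/mol.
M(NH3) = 14.01 + 3(1.008) = 17.034 g/mol.
n(H2SO4) = 89.370 / 98.076 = 0.91123 mol.
Step 1 gives a 1:1 ratio of H2SO4 to H2, so n(H2) = 0.91123 mol.
In step 2 the H2:NH3 ratio is 3:2, so n(NH3) = 0.60749 mol.
Mass of NH3 = 0.60749 × 17.034 = 10.348 g.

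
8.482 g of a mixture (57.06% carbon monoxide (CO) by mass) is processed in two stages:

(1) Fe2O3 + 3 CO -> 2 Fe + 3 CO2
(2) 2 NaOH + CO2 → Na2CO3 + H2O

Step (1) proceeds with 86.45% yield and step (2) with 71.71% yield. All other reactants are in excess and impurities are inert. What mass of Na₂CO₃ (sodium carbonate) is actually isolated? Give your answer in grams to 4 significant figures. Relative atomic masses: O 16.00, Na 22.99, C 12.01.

Pure CO = 8.482 × 0.5706 = 4.8398 g.
M(CO) = 12.01 + 16.00 = 28.01 g/mol.
M(Na2CO3) = 2(22.99) + 12.01 + 3(16.00) = 105.99 g/mol.
n(CO) = 4.8398 / 28.01 = 0.17279 mol.
Step 1 (CO:CO2 = 3:3): theoretical n(CO2) = 0.17279 mol; at 86.45% yield, n(CO2) = 0.14938 mol.
Step 2 (CO2:Na2CO3 = 1:1): theoretical n(Na2CO3) = 0.14938 mol, so theoretical mass = 0.14938 × 105.99 = 15.832 g.
At 71.71% yield, actual mass of Na2CO3 = 15.832 × 0.7171 = 11.353 g.

11.35 g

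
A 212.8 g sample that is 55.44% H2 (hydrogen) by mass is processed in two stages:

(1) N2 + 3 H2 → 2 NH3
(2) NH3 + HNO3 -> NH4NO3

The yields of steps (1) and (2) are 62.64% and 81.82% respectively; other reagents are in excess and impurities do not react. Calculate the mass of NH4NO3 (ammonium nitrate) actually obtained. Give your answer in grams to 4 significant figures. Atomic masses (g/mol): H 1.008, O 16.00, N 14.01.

Pure H2 = 212.8 × 0.5544 = 117.98 g.
M(H2) = 2(1.008) = 2.016 g/mol.
M(NH4NO3) = 2(14.01) + 4(1.008) + 3(16.00) = 80.052 g/mol.
n(H2) = 117.98 / 2.016 = 58.520 mol.
Step 1 (H2:NH3 = 3:2): theoretical n(NH3) = 39.013 mol; at 62.64% yield, n(NH3) = 24.438 mol.
Step 2 (NH3:NH4NO3 = 1:1): theoretical n(NH4NO3) = 24.438 mol, so theoretical mass = 24.438 × 80.052 = 1956.3 g.
At 81.82% yield, actual mass of NH4NO3 = 1956.3 × 0.8182 = 1600.7 g.

1601 g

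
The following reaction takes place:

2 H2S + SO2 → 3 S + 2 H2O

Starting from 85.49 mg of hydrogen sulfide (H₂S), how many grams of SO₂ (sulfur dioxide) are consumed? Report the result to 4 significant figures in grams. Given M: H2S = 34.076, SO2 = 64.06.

Convert: 85.49 mg = 0.085490 g.
n(H2S) = 0.085490 g / 34.076 g/mol = 0.0025088 mol.
From the equation the H2S:SO2 mole ratio is 2:1, so n(SO2) = 0.0025088 × 1/2 = 0.0012544 mol.
Mass of SO2 = 0.0012544 mol × 64.06 g/mol = 0.080357 g.

0.08036 g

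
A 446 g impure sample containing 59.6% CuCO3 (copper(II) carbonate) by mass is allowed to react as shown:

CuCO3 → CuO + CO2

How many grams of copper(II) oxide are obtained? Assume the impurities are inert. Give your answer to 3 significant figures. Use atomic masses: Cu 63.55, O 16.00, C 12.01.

171 g

Mass of pure CuCO3 = 446 g × 0.596 = 265.8 g.
M(CuCO3) = 63.55 + 12.01 + 3(16.00) = 123.56 g/mol.
M(CuO) = 63.55 + 16.00 = 79.55 g/mol.
n(CuCO3) = 265.8 g / 123.56 g/mol = 2.151 mol.
From the equation the CuCO3:CuO mole ratio is 1:1, so n(CuO) = 2.151 × 1/1 = 2.151 mol.
Mass of CuO = 2.151 mol × 79.55 g/mol = 171.1 g.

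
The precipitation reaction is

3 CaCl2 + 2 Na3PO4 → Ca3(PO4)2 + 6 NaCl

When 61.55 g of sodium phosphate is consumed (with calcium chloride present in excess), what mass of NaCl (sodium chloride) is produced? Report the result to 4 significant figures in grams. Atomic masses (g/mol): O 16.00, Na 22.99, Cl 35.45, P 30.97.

65.82 g

M(Na3PO4) = 3(22.99) + 30.97 + 4(16.00) = 163.94 g/mol.
M(NaCl) = 22.99 + 35.45 = 58.44 g/mol.
n(Na3PO4) = 61.550 g / 163.94 g/mol = 0.37544 mol.
From the equation the Na3PO4:NaCl mole ratio is 2:6, so n(NaCl) = 0.37544 × 6/2 = 1.1263 mol.
Mass of NaCl = 1.1263 mol × 58.44 g/mol = 65.823 g.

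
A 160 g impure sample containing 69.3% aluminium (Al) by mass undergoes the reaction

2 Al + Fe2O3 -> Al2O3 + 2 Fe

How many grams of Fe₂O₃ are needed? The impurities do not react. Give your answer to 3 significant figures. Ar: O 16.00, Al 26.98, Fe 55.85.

328 g

Mass of pure Al = 160 g × 0.693 = 110.9 g.
M(Al) = 26.98 g/mol.
M(Fe2O3) = 2(55.85) + 3(16.00) = 159.70 g/mol.
n(Al) = 110.9 g / 26.98 g/mol = 4.110 mol.
From the equation the Al:Fe2O3 mole ratio is 2:1, so n(Fe2O3) = 4.110 × 1/2 = 2.055 mol.
Mass of Fe2O3 = 2.055 mol × 159.70 g/mol = 328.2 g.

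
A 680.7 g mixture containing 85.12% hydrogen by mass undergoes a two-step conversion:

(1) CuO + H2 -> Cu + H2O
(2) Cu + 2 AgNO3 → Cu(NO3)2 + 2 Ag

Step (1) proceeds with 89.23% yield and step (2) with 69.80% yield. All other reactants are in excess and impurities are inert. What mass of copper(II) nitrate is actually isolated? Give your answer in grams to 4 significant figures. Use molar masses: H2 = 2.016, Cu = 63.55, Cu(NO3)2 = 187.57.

33580 g

Pure H2 = 680.7 × 0.8512 = 579.41 g.
n(H2) = 579.41 / 2.016 = 287.41 mol.
Step 1 (H2:Cu = 1:1): theoretical n(Cu) = 287.41 mol; at 89.23% yield, n(Cu) = 256.45 mol.
Step 2 (Cu:Cu(NO3)2 = 1:1): theoretical n(Cu(NO3)2) = 256.45 mol, so theoretical mass = 256.45 × 187.57 = 48103 g.
At 69.80% yield, actual mass of Cu(NO3)2 = 48103 × 0.6980 = 33576 g.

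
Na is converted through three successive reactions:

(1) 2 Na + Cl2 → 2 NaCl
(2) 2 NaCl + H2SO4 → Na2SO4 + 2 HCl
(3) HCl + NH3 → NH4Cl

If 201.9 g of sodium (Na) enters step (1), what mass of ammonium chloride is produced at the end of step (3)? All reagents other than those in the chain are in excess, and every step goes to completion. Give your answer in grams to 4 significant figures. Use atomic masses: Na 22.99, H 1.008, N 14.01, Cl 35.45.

469.8 g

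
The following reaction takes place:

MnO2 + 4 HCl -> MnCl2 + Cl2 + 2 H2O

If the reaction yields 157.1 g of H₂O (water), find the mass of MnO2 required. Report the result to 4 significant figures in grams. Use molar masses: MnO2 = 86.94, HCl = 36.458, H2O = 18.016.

n(H2O) = 157.10 g / 18.016 g/mol = 8.7200 mol.
From the equation the H2O:MnO2 mole ratio is 2:1, so n(MnO2) = 8.7200 × 1/2 = 4.3600 mol.
Mass of MnO2 = 4.3600 mol × 86.94 g/mol = 379.06 g.

379.1 g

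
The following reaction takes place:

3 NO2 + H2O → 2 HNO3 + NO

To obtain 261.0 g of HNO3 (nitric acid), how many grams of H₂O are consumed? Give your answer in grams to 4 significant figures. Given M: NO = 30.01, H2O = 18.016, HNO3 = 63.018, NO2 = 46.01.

37.31 g

n(HNO3) = 261.00 g / 63.018 g/mol = 4.1417 mol.
From the equation the HNO3:H2O mole ratio is 2:1, so n(H2O) = 4.1417 × 1/2 = 2.0708 mol.
Mass of H2O = 2.0708 mol × 18.016 g/mol = 37.308 g.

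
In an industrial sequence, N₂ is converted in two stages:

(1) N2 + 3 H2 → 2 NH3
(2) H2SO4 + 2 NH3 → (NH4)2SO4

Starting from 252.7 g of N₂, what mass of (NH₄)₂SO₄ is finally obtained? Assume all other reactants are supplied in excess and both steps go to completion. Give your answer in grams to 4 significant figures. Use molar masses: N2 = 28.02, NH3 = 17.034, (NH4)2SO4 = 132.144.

1192 g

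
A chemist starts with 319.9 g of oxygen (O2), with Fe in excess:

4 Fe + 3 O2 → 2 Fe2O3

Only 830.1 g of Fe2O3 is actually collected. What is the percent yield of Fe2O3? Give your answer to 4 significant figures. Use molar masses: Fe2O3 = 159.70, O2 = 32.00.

n(O2) = 319.90 g / 32.00 g/mol = 9.9969 mol.
From the equation the O2:Fe2O3 mole ratio is 3:2, so n(Fe2O3) = 9.9969 × 2/3 = 6.6646 mol.
Mass of Fe2O3 = 6.6646 mol × 159.70 g/mol = 1064.3 g.
This is the theoretical yield. Percent yield = 830.1 g / 1064.3 g × 100% = 77.992%.

77.99 %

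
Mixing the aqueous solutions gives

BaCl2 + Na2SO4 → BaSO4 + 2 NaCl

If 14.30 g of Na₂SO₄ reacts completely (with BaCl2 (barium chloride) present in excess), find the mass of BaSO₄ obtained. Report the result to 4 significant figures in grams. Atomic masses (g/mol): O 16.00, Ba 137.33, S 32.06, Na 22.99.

23.50 g

M(Na2SO4) = 2(22.99) + 32.06 + 4(16.00) = 142.04 g/mol.
M(BaSO4) = 137.33 + 32.06 + 4(16.00) = 233.39 g/mol.
n(Na2SO4) = 14.300 g / 142.04 g/mol = 0.10068 mol.
From the equation the Na2SO4:BaSO4 mole ratio is 1:1, so n(BaSO4) = 0.10068 × 1/1 = 0.10068 mol.
Mass of BaSO4 = 0.10068 mol × 233.39 g/mol = 23.497 g.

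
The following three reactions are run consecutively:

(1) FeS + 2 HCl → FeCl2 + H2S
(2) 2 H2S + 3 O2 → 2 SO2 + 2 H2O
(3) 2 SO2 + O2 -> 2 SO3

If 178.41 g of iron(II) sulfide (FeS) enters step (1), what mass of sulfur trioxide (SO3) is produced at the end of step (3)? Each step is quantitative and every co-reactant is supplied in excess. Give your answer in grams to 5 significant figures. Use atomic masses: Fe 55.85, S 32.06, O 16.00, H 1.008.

162.48 g

M(FeS) = 55.85 + 32.06 = 87.91 g/mol.
M(SO3) = 32.06 + 3(16.00) = 80.06 g/mol.
n(FeS) = 178.41 / 87.91 = 2.02946 mol.
Reaction (1): FeS→H2S ratio 1:1 ⇒ n(H2S) = 2.02946 mol.
Reaction (2): H2S→SO2 ratio 2:2 ⇒ n(SO2) = 2.02946 mol.
Reaction (3): SO2→SO3 ratio 2:2 ⇒ n(SO3) = 2.02946 mol.
Mass of SO3 = 2.02946 × 80.06 = 162.479 g.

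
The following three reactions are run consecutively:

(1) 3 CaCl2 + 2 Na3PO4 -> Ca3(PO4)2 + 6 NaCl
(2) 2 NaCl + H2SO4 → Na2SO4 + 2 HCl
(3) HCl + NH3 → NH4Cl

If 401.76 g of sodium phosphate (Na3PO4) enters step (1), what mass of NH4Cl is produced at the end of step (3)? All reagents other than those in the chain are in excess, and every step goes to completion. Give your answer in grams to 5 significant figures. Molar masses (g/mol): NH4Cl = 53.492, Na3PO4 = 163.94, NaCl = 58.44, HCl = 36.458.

393.27 g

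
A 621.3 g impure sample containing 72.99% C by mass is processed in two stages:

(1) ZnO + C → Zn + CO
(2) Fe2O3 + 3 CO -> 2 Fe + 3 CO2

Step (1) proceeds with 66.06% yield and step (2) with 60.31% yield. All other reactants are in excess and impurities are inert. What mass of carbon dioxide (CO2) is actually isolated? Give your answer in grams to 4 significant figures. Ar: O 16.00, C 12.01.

Pure C = 621.3 × 0.7299 = 453.49 g.
M(C) = 12.01 g/mol.
M(CO2) = 12.01 + 2(16.00) = 44.01 g/mol.
n(C) = 453.49 / 12.01 = 37.759 mol.
Step 1 (C:CO = 1:1): theoretical n(CO) = 37.759 mol; at 66.06% yield, n(CO) = 24.944 mol.
Step 2 (CO:CO2 = 3:3): theoretical n(CO2) = 24.944 mol, so theoretical mass = 24.944 × 44.01 = 1097.8 g.
At 60.31% yield, actual mass of CO2 = 1097.8 × 0.6031 = 662.07 g.

662.1 g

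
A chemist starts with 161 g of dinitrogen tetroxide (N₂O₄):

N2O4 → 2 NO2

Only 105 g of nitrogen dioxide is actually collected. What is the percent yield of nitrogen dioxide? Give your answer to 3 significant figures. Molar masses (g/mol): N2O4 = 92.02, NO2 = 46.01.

65.2 %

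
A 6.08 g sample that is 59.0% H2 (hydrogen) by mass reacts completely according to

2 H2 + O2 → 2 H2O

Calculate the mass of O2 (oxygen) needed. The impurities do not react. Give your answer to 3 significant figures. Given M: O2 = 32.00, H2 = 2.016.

28.5 g

Mass of pure H2 = 6.08 g × 0.590 = 3.587 g.
n(H2) = 3.587 g / 2.016 g/mol = 1.779 mol.
From the equation the H2:O2 mole ratio is 2:1, so n(O2) = 1.779 × 1/2 = 0.8897 mol.
Mass of O2 = 0.8897 mol × 32.00 g/mol = 28.47 g.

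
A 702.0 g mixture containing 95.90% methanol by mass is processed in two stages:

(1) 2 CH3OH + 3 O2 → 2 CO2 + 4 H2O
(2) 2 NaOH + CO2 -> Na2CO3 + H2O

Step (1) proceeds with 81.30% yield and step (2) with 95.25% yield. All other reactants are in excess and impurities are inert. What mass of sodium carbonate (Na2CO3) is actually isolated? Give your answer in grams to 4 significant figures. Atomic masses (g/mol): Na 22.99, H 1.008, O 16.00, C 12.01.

Pure CH3OH = 702.0 × 0.9590 = 673.22 g.
M(CH3OH) = 12.01 + 4(1.008) + 16.00 = 32.042 g/mol.
M(Na2CO3) = 2(22.99) + 12.01 + 3(16.00) = 105.99 g/mol.
n(CH3OH) = 673.22 / 32.042 = 21.010 mol.
Step 1 (CH3OH:CO2 = 2:2): theoretical n(CO2) = 21.010 mol; at 81.30% yield, n(CO2) = 17.082 mol.
Step 2 (CO2:Na2CO3 = 1:1): theoretical n(Na2CO3) = 17.082 mol, so theoretical mass = 17.082 × 105.99 = 1810.5 g.
At 95.25% yield, actual mass of Na2CO3 = 1810.5 × 0.9525 = 1724.5 g.

1724 g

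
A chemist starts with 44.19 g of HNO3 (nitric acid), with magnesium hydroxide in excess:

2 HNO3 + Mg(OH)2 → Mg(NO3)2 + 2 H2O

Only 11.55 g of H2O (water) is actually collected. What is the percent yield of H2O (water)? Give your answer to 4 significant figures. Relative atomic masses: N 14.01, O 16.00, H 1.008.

91.42 %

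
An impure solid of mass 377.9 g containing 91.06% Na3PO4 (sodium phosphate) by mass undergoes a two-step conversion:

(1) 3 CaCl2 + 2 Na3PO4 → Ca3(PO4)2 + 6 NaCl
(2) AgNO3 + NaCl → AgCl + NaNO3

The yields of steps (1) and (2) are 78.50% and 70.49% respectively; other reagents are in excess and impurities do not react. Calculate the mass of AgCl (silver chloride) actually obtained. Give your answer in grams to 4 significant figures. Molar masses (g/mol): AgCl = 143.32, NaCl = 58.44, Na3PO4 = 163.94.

499.4 g

Pure Na3PO4 = 377.9 × 0.9106 = 344.12 g.
n(Na3PO4) = 344.12 / 163.94 = 2.0990 mol.
Step 1 (Na3PO4:NaCl = 2:6): theoretical n(NaCl) = 6.2971 mol; at 78.50% yield, n(NaCl) = 4.9432 mol.
Step 2 (NaCl:AgCl = 1:1): theoretical n(AgCl) = 4.9432 mol, so theoretical mass = 4.9432 × 143.32 = 708.46 g.
At 70.49% yield, actual mass of AgCl = 708.46 × 0.7049 = 499.40 g.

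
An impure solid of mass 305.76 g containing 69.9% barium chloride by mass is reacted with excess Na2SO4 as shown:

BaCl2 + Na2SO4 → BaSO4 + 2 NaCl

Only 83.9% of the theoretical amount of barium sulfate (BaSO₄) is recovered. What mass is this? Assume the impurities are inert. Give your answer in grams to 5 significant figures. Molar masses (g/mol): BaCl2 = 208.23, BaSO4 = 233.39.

200.98 g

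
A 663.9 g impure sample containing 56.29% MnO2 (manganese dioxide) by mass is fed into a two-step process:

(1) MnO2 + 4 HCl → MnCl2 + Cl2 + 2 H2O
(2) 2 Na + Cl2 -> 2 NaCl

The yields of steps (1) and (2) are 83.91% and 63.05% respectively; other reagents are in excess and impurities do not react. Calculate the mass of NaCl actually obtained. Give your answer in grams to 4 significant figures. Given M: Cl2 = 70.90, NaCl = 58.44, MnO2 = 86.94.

Pure MnO2 = 663.9 × 0.5629 = 373.71 g.
n(MnO2) = 373.71 / 86.94 = 4.2985 mol.
Step 1 (MnO2:Cl2 = 1:1): theoretical n(Cl2) = 4.2985 mol; at 83.91% yield, n(Cl2) = 3.6068 mol.
Step 2 (Cl2:NaCl = 1:2): theoretical n(NaCl) = 7.2137 mol, so theoretical mass = 7.2137 × 58.44 = 421.57 g.
At 63.05% yield, actual mass of NaCl = 421.57 × 0.6305 = 265.80 g.

265.8 g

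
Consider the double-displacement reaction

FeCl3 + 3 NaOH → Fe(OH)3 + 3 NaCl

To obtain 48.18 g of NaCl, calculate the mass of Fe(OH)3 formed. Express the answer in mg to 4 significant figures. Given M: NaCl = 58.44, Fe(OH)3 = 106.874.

n(NaCl) = 48.180 g / 58.44 g/mol = 0.82444 mol.
From the equation the NaCl:Fe(OH)3 mole ratio is 3:1, so n(Fe(OH)3) = 0.82444 × 1/3 = 0.27481 mol.
Mass of Fe(OH)3 = 0.27481 mol × 106.874 g/mol = 29.370 g.
Converting to mg: 29.370 g = 29370 mg.

29370 mg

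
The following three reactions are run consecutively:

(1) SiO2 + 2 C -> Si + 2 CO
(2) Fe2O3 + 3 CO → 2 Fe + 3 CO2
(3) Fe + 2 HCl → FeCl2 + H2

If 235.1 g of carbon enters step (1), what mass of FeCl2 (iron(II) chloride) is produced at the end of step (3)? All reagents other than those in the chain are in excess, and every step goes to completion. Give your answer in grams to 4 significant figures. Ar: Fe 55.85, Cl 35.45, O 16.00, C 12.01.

1654 g

M(C) = 12.01 g/mol.
M(FeCl2) = 55.85 + 2(35.45) = 126.75 g/mol.
n(C) = 235.1 / 12.01 = 19.575 mol.
Reaction (1): C→CO ratio 2:2 ⇒ n(CO) = 19.575 mol.
Reaction (2): CO→Fe ratio 3:2 ⇒ n(Fe) = 13.050 mol.
Reaction (3): Fe→FeCl2 ratio 1:1 ⇒ n(FeCl2) = 13.050 mol.
Mass of FeCl2 = 13.050 × 126.75 = 1654.1 g.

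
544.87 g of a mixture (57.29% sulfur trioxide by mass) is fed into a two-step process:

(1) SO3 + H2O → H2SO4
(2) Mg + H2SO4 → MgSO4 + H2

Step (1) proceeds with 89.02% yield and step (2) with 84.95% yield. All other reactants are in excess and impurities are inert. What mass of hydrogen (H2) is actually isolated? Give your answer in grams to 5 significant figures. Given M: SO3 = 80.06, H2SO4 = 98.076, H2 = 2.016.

5.9443 g

Pure SO3 = 544.87 × 0.5729 = 312.156 g.
n(SO3) = 312.156 / 80.06 = 3.89903 mol.
Step 1 (SO3:H2SO4 = 1:1): theoretical n(H2SO4) = 3.89903 mol; at 89.02% yield, n(H2SO4) = 3.47091 mol.
Step 2 (H2SO4:H2 = 1:1): theoretical n(H2) = 3.47091 mol, so theoretical mass = 3.47091 × 2.016 = 6.99736 g.
At 84.95% yield, actual mass of H2 = 6.99736 × 0.8495 = 5.94426 g.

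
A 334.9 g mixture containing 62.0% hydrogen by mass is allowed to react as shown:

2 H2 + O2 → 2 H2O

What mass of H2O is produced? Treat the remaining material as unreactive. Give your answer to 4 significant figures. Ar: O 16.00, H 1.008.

Mass of pure H2 = 334.9 g × 0.620 = 207.64 g.
M(H2) = 2(1.008) = 2.016 g/mol.
M(H2O) = 2(1.008) + 16.00 = 18.016 g/mol.
n(H2) = 207.64 g / 2.016 g/mol = 103.00 mol.
From the equation the H2:H2O mole ratio is 2:2, so n(H2O) = 103.00 × 2/2 = 103.00 mol.
Mass of H2O = 103.00 mol × 18.016 g/mol = 1855.6 g.

1856 g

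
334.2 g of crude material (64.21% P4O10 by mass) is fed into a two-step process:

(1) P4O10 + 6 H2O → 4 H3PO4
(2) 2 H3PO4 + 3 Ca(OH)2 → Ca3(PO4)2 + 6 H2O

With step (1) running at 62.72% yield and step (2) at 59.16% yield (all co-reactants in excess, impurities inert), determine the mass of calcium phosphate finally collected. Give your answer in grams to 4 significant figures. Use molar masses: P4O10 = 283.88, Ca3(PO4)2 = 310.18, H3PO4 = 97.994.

174.0 g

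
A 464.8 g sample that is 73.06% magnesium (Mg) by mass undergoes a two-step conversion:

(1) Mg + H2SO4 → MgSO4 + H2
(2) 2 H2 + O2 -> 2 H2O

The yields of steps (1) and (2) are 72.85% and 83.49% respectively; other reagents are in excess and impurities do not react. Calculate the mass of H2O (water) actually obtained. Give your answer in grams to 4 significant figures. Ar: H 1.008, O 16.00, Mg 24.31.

Pure Mg = 464.8 × 0.7306 = 339.58 g.
M(Mg) = 24.31 g/mol.
M(H2O) = 2(1.008) + 16.00 = 18.016 g/mol.
n(Mg) = 339.58 / 24.31 = 13.969 mol.
Step 1 (Mg:H2 = 1:1): theoretical n(H2) = 13.969 mol; at 72.85% yield, n(H2) = 10.176 mol.
Step 2 (H2:H2O = 2:2): theoretical n(H2O) = 10.176 mol, so theoretical mass = 10.176 × 18.016 = 183.34 g.
At 83.49% yield, actual mass of H2O = 183.34 × 0.8349 = 153.07 g.

153.1 g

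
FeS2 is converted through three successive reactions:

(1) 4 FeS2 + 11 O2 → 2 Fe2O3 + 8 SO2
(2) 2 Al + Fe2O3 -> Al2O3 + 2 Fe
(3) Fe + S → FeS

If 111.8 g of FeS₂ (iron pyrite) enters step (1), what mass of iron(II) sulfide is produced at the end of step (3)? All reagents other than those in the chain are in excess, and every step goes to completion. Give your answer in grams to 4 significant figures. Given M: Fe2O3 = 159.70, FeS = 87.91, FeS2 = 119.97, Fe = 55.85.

n(FeS2) = 111.8 / 119.97 = 0.93190 mol.
Reaction (1): FeS2→Fe2O3 ratio 4:2 ⇒ n(Fe2O3) = 0.46595 mol.
Reaction (2): Fe2O3→Fe ratio 1:2 ⇒ n(Fe) = 0.93190 mol.
Reaction (3): Fe→FeS ratio 1:1 ⇒ n(FeS) = 0.93190 mol.
Mass of FeS = 0.93190 × 87.91 = 81.923 g.

81.92 g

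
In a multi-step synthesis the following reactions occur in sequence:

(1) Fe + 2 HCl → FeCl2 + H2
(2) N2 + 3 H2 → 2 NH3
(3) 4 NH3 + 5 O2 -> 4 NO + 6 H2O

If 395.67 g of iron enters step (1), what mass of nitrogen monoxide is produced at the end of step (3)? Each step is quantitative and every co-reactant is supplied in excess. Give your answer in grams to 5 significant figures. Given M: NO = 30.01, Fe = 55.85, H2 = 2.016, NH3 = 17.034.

n(Fe) = 395.67 / 55.85 = 7.08451 mol.
Reaction (1): Fe→H2 ratio 1:1 ⇒ n(H2) = 7.08451 mol.
Reaction (2): H2→NH3 ratio 3:2 ⇒ n(NH3) = 4.72301 mol.
Reaction (3): NH3→NO ratio 4:4 ⇒ n(NO) = 4.72301 mol.
Mass of NO = 4.72301 × 30.01 = 141.737 g.

141.74 g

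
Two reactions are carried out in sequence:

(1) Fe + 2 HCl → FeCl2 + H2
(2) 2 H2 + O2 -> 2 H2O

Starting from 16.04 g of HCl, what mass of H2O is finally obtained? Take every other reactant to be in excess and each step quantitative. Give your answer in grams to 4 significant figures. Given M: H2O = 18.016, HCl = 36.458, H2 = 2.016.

n(HCl) = 16.040 / 36.458 = 0.43996 mol.
Step 1 gives a 2:1 ratio of HCl to H2, so n(H2) = 0.21998 mol.
In step 2 the H2:H2O ratio is 2:2, so n(H2O) = 0.21998 mol.
Mass of H2O = 0.21998 × 18.016 = 3.9631 g.

3.963 g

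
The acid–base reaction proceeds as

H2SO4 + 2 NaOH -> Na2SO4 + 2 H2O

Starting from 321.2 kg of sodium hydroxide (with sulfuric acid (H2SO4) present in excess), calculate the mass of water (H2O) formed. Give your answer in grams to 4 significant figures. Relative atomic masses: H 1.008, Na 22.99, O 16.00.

144700 g

M(NaOH) = 22.99 + 16.00 + 1.008 = 39.998 g/mol.
M(H2O) = 2(1.008) + 16.00 = 18.016 g/mol.
Convert: 321.2 kg = 321200 g.
n(NaOH) = 321200 g / 39.998 g/mol = 8030.4 mol.
From the equation the NaOH:H2O mole ratio is 2:2, so n(H2O) = 8030.4 × 2/2 = 8030.4 mol.
Mass of H2O = 8030.4 mol × 18.016 g/mol = 144680 g.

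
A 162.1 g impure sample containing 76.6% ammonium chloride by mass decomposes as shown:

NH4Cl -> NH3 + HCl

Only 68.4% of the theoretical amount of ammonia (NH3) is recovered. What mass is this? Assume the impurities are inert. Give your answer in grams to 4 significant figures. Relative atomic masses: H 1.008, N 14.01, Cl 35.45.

Pure NH4Cl available = 162.1 g × 0.766 = 124.17 g.
M(NH4Cl) = 14.01 + 4(1.008) + 35.45 = 53.492 g/mol.
M(NH3) = 14.01 + 3(1.008) = 17.034 g/mol.
n(NH4Cl) = 124.17 g / 53.492 g/mol = 2.3213 mol.
From the equation the NH4Cl:NH3 mole ratio is 1:1, so n(NH3) = 2.3213 × 1/1 = 2.3213 mol.
Mass of NH3 = 2.3213 mol × 17.034 g/mol = 39.540 g.
Actual mass collected = 39.540 g × 0.684 = 27.046 g.

27.05 g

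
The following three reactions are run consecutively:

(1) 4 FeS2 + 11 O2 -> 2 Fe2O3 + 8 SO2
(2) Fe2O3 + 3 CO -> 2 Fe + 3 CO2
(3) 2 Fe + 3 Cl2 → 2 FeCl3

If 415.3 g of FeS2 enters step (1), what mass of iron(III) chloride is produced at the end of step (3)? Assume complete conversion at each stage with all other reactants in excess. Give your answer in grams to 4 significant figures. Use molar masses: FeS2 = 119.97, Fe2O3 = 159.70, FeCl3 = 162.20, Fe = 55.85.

n(FeS2) = 415.3 / 119.97 = 3.4617 mol.
Reaction (1): FeS2→Fe2O3 ratio 4:2 ⇒ n(Fe2O3) = 1.7308 mol.
Reaction (2): Fe2O3→Fe ratio 1:2 ⇒ n(Fe) = 3.4617 mol.
Reaction (3): Fe→FeCl3 ratio 2:2 ⇒ n(FeCl3) = 3.4617 mol.
Mass of FeCl3 = 3.4617 × 162.20 = 561.49 g.

561.5 g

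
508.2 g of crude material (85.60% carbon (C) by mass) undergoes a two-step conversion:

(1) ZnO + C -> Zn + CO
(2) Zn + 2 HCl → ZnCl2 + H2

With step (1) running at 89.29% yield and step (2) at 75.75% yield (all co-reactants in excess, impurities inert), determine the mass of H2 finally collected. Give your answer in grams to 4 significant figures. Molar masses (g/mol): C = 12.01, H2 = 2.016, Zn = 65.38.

49.39 g

Pure C = 508.2 × 0.8560 = 435.02 g.
n(C) = 435.02 / 12.01 = 36.221 mol.
Step 1 (C:Zn = 1:1): theoretical n(Zn) = 36.221 mol; at 89.29% yield, n(Zn) = 32.342 mol.
Step 2 (Zn:H2 = 1:1): theoretical n(H2) = 32.342 mol, so theoretical mass = 32.342 × 2.016 = 65.202 g.
At 75.75% yield, actual mass of H2 = 65.202 × 0.7575 = 49.390 g.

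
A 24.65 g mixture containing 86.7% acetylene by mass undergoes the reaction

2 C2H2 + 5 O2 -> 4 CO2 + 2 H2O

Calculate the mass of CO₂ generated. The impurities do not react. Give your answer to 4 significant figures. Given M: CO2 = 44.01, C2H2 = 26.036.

72.25 g

Mass of pure C2H2 = 24.65 g × 0.867 = 21.372 g.
n(C2H2) = 21.372 g / 26.036 g/mol = 0.82085 mol.
From the equation the C2H2:CO2 mole ratio is 2:4, so n(CO2) = 0.82085 × 4/2 = 1.6417 mol.
Mass of CO2 = 1.6417 mol × 44.01 g/mol = 72.251 g.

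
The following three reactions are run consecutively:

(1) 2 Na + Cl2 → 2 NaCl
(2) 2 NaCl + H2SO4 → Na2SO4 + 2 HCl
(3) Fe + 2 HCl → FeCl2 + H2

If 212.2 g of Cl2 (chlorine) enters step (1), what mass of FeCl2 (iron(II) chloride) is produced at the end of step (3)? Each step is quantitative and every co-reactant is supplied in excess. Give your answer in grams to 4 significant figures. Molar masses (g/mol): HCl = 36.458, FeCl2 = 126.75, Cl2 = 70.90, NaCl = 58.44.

n(Cl2) = 212.2 / 70.90 = 2.9929 mol.
Reaction (1): Cl2→NaCl ratio 1:2 ⇒ n(NaCl) = 5.9859 mol.
Reaction (2): NaCl→HCl ratio 2:2 ⇒ n(HCl) = 5.9859 mol.
Reaction (3): HCl→FeCl2 ratio 2:1 ⇒ n(FeCl2) = 2.9929 mol.
Mass of FeCl2 = 2.9929 × 126.75 = 379.36 g.

379.4 g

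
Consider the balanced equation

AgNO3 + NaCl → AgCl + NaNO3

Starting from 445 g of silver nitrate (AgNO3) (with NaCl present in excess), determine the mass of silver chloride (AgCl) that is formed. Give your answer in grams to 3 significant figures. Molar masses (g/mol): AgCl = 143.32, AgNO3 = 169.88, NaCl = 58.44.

n(AgNO3) = 445.0 g / 169.88 g/mol = 2.619 mol.
From the equation the AgNO3:AgCl mole ratio is 1:1, so n(AgCl) = 2.619 × 1/1 = 2.619 mol.
Mass of AgCl = 2.619 mol × 143.32 g/mol = 375.4 g.

375 g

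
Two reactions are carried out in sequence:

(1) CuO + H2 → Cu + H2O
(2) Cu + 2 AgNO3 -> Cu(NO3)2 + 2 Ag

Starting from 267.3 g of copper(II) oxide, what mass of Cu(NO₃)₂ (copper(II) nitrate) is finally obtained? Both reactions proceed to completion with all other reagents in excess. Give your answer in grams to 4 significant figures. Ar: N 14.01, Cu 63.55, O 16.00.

M(CuO) = 63.55 + 16.00 = 79.55 g/mol.
M(Cu(NO3)2) = 63.55 + 2(14.01) + 6(16.00) = 187.57 g/mol.
n(CuO) = 267.30 / 79.55 = 3.3602 mol.
Step 1 gives a 1:1 ratio of CuO to Cu, so n(Cu) = 3.3602 mol.
In step 2 the Cu:Cu(NO3)2 ratio is 1:1, so n(Cu(NO3)2) = 3.3602 mol.
Mass of Cu(NO3)2 = 3.3602 × 187.57 = 630.26 g.

630.3 g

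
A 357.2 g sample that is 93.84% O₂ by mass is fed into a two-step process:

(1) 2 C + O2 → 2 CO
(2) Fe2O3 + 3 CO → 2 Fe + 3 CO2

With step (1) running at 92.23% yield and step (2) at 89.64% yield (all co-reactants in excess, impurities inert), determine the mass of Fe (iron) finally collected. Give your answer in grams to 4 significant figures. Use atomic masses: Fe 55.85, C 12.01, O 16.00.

Pure O2 = 357.2 × 0.9384 = 335.20 g.
M(O2) = 2(16.00) = 32.00 g/mol.
M(Fe) = 55.85 g/mol.
n(O2) = 335.20 / 32.00 = 10.475 mol.
Step 1 (O2:CO = 1:2): theoretical n(CO) = 20.950 mol; at 92.23% yield, n(CO) = 19.322 mol.
Step 2 (CO:Fe = 3:2): theoretical n(Fe) = 12.881 mol, so theoretical mass = 12.881 × 55.85 = 719.42 g.
At 89.64% yield, actual mass of Fe = 719.42 × 0.8964 = 644.89 g.

644.9 g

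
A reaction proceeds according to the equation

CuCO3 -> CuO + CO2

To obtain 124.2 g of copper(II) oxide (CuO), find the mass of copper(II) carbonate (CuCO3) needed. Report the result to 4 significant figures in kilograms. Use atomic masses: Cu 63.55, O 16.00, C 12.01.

M(CuO) = 63.55 + 16.00 = 79.55 g/mol.
M(CuCO3) = 63.55 + 12.01 + 3(16.00) = 123.56 g/mol.
n(CuO) = 124.20 g / 79.55 g/mol = 1.5613 mol.
From the equation the CuO:CuCO3 mole ratio is 1:1, so n(CuCO3) = 1.5613 × 1/1 = 1.5613 mol.
Mass of CuCO3 = 1.5613 mol × 123.56 g/mol = 192.91 g.
Converting to kg: 192.91 g = 0.1929 kg.

0.1929 kg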